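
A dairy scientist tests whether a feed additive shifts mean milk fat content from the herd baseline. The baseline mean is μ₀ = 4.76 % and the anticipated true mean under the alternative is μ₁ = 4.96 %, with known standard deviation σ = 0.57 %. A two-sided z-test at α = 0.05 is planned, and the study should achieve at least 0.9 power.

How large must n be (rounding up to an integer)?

n = 86

Standardized effect: d = |μ₁ − μ₀| / σ = |4.96 − 4.76| / 0.57 = 0.3509
Set Φ(δ − 1.960) = 0.9; then δ − 1.960 = Φ⁻¹(0.9) = 1.282, giving δ = 3.242.
(Ignoring the negligible lower-tail rejection probability gives the usual closed-form inversion.)
δ = d·√n ⇒ n = (δ/d)² = (3.242 / 0.3509)² = 85.35.
Rounding up, n = 86.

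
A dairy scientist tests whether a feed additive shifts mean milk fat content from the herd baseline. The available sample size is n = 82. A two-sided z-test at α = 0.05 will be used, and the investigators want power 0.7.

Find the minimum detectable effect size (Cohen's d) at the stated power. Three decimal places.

Need Φ(δ − 1.960) = 0.7, so δ = 1.960 + 0.524 = 2.484.
(Lower-tail contribution to power is negligible for δ > 0.)
δ = d·√n ⇒ d = δ/√n = 2.484/√82 = 0.2744.

d ≈ 0.274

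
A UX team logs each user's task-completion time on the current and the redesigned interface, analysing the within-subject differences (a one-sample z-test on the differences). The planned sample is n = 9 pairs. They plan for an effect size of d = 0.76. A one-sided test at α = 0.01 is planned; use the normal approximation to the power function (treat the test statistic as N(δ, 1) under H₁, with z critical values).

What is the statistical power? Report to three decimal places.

Power ≈ 0.482

Noncentrality parameter: δ = d·√n = 0.76 × √9 = 2.2800
Critical value for a one-sided test at α = 0.01: z_α = 2.326.
Power = Φ(δ − 2.326) = Φ(-0.046) = 0.4815.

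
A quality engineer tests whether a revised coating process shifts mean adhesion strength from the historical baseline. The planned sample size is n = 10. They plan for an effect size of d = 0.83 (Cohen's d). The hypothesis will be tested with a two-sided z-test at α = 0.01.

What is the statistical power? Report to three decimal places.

Noncentrality parameter: δ = d·√n = 0.83 × √10 = 2.6247
Critical value for a two-sided test at α = 0.01: z_{α/2} = 2.576.
Power = Φ(δ − 2.576) + Φ(−δ − 2.576) = Φ(0.049) + Φ(-5.201) = 0.5195 + 0.0000 = 0.5195.

Power ≈ 0.519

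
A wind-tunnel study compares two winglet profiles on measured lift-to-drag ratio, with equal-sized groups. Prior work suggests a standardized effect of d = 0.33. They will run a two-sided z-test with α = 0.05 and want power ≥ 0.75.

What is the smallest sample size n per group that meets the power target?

For power 0.75 need Φ(δ − z_{0.025}) = 0.75, so δ = z_{0.025} + z_{0.25} = 1.960 + 0.674 = 2.634.
(Ignoring the negligible lower-tail rejection probability gives the usual closed-form inversion.)
δ = d·√(n/2) ⇒ n = 2(δ/d)² = 2 × (2.634 / 0.33)² = 127.46.
Rounding up, n = 128 per group.

n = 128 per group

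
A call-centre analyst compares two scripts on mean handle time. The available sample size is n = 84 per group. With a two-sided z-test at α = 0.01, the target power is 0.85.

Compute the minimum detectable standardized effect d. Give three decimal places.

Need Φ(δ − 2.576) = 0.85, so δ = 2.576 + 1.036 = 3.612.
(The second rejection-region term Φ(−δ − z_{α/2}) is negligible and dropped.)
δ = d·√(n/2) ⇒ d = δ/√(n/2) = 3.612/√(84/2) = 0.5574.

d ≈ 0.557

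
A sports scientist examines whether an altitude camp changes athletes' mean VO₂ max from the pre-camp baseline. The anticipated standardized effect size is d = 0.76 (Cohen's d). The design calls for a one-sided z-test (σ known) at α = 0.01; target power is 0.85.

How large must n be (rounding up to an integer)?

n = 20

Set Φ(δ − 2.326) = 0.85; then δ − 2.326 = Φ⁻¹(0.85) = 1.036, giving δ = 3.363.
δ = d·√n ⇒ n = (δ/d)² = (3.363 / 0.76)² = 19.58.
Round up to the next whole unit.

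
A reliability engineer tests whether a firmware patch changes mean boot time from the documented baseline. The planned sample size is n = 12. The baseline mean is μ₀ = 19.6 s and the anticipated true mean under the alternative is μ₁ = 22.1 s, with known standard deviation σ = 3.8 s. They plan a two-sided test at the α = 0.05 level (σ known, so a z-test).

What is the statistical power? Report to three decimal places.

Power ≈ 0.625

Standardized effect: d = |μ₁ − μ₀| / σ = |22.1 − 19.6| / 3.8 = 0.6579
Noncentrality parameter: δ = d·√n = 0.6579 × √12 = 2.2790
Critical value for a two-sided test at α = 0.05: z_{α/2} = 1.960.
Power = Φ(δ − 1.960) + Φ(−δ − 1.960) = Φ(0.319) + Φ(-4.239) = 0.6252 + 0.0000 = 0.6252.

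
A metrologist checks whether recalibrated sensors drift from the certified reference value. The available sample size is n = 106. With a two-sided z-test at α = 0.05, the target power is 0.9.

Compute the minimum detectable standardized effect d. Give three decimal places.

Required noncentrality: δ = z_{0.025} + z_{0.10} = 1.960 + 1.282 = 3.242.
(The second rejection-region term Φ(−δ − z_{α/2}) is negligible and dropped.)
δ = d·√n ⇒ d = δ/√n = 3.242/√106 = 0.3148.

d ≈ 0.315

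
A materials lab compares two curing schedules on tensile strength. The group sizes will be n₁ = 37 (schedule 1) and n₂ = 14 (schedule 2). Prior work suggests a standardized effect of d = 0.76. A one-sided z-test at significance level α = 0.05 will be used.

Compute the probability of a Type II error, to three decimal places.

Noncentrality parameter: δ = d / √(1/n₁ + 1/n₂) = 0.76 / √(1/37 + 1/14) = 2.4221
Critical value for a one-sided test at α = 0.05: z_α = 1.645.
Power = Φ(δ − 1.645) = Φ(0.777) = 0.7815.
Type II error: β = 1 − power = 1 − 0.7815 = 0.2185.

β ≈ 0.219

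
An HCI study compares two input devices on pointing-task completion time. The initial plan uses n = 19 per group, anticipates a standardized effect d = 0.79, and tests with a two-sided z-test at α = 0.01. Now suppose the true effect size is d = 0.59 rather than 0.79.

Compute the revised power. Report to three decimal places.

With d = 0.59: δ = d·√(n/2) = 0.59 × √(19/2) = 1.8185. Critical value z_{0.005} = 2.576.
Revised power = Φ(δ − 2.576) + Φ(−δ − 2.576) = Φ(-0.757) + Φ(-4.394) = 0.2244 + 0.0000 = 0.2244.

Power ≈ 0.224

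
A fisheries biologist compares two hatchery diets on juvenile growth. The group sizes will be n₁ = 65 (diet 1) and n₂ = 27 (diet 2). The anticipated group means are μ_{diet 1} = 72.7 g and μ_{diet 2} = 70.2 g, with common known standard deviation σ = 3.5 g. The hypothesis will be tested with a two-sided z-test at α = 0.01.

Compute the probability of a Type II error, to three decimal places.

Standardized effect: d = |μ_{diet 1} − μ_{diet 2}| / σ = |72.7 − 70.2| / 3.5 = 0.7143
Noncentrality parameter: δ = d / √(1/n₁ + 1/n₂) = 0.7143 / √(1/65 + 1/27) = 3.1197
Two-sided α = 0.01 → critical value z_{0.005} = 2.576.
Power = Φ(δ − 2.576) + Φ(−δ − 2.576) = Φ(0.544) + Φ(-5.696) = 0.7067 + 0.0000 = 0.7067.
Type II error: β = 1 − power = 1 − 0.7067 = 0.2933.

β ≈ 0.293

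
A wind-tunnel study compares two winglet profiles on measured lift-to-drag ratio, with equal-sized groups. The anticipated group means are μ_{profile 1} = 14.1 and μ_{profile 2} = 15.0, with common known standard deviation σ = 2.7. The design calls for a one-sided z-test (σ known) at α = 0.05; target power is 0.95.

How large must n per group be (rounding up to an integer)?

Standardized effect: d = |μ_{profile 1} − μ_{profile 2}| / σ = |14.1 − 15.0| / 2.7 = 0.3333
Set Φ(δ − 1.645) = 0.95; then δ − 1.645 = Φ⁻¹(0.95) = 1.645, giving δ = 3.290.
δ = d·√(n/2) ⇒ n = 2(δ/d)² = 2 × (3.290 / 0.3333)² = 194.80.
Round up to the next whole unit.

n = 195 per group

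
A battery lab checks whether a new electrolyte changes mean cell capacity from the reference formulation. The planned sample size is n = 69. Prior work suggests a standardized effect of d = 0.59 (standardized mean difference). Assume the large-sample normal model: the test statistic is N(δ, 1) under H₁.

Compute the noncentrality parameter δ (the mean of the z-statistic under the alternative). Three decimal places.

δ ≈ 4.901

δ = d·√n = 0.59 × √69 = 4.9009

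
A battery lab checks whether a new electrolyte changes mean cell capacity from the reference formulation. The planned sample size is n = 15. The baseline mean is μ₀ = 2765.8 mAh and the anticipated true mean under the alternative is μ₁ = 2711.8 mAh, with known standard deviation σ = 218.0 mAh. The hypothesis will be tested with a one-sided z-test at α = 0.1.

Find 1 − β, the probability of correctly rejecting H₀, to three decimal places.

Standardized effect: d = |μ₁ − μ₀| / σ = |2711.8 − 2765.8| / 218.0 = 0.2477
Noncentrality parameter: δ = d·√n = 0.2477 × √15 = 0.9594
One-sided α = 0.1 → critical value z_{0.1} = 1.282.
Power = Φ(δ − 1.282) = Φ(-0.322) = 0.3737.

Power ≈ 0.374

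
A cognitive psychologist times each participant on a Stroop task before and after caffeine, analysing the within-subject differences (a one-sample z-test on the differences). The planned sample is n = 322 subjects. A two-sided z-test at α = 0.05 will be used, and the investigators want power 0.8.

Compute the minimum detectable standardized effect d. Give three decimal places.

d ≈ 0.156

Required noncentrality: δ = z_{0.025} + z_{0.20} = 1.960 + 0.842 = 2.802.
(The second rejection-region term Φ(−δ − z_{α/2}) is negligible and dropped.)
δ = d·√n ⇒ d = δ/√n = 2.802/√322 = 0.1561.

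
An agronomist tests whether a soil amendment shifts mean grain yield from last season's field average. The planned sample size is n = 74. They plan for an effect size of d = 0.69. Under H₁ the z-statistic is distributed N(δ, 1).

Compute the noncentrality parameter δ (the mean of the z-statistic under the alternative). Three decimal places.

The noncentrality parameter scales effect size by the design's sample-size factor: δ = d·√n = 0.69 × √74 = 5.9356

δ ≈ 5.936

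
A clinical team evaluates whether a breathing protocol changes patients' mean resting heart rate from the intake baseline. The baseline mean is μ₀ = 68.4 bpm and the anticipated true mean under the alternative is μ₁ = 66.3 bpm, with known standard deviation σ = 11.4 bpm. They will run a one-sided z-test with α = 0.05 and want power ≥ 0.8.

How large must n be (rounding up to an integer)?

n = 183

Standardized effect: d = |μ₁ − μ₀| / σ = |66.3 − 68.4| / 11.4 = 0.1842
For power 0.8 need Φ(δ − z_{0.05}) = 0.8, so δ = z_{0.05} + z_{0.20} = 1.645 + 0.842 = 2.486.
δ = d·√n ⇒ n = (δ/d)² = (2.486 / 0.1842)² = 182.20.
Round up to the next whole unit.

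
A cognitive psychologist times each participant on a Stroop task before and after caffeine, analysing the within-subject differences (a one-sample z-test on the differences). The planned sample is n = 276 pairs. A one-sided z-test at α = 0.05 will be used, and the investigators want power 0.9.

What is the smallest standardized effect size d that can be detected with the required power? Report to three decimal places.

d ≈ 0.176

Required noncentrality: δ = z_{0.05} + z_{0.10} = 1.645 + 1.282 = 2.926.
δ = d·√n ⇒ d = δ/√n = 2.926/√276 = 0.1761.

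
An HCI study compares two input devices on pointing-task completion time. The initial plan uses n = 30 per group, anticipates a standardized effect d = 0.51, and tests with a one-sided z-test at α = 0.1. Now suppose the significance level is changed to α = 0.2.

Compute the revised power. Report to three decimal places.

δ = d·√(n/2) = 0.51 × √(30/2) = 1.9752 (unchanged). New critical value: z_{0.2} = 0.842.
Revised power = Φ(δ − 0.842) = Φ(1.134) = 0.8715.

Power ≈ 0.872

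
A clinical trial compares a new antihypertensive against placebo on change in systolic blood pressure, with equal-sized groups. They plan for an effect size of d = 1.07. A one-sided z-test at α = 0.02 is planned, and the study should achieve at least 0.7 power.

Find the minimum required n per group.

n = 12 per group

For power 0.7 need Φ(δ − z_{0.02}) = 0.7, so δ = z_{0.02} + z_{0.30} = 2.054 + 0.524 = 2.578.
δ = d·√(n/2) ⇒ n = 2(δ/d)² = 2 × (2.578 / 1.07)² = 11.61.
Rounding up, n = 12 per group.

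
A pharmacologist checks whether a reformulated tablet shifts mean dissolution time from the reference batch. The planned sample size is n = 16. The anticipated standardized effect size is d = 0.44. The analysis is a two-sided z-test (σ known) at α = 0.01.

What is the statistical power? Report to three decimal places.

Noncentrality parameter: δ = d·√n = 0.44 × √16 = 1.7600
Critical value for a two-sided test at α = 0.01: z_{α/2} = 2.576.
Power = Φ(δ − 2.576) + Φ(−δ − 2.576) = Φ(-0.816) + Φ(-4.336) = 0.2073 + 0.0000 = 0.2073.

Power ≈ 0.207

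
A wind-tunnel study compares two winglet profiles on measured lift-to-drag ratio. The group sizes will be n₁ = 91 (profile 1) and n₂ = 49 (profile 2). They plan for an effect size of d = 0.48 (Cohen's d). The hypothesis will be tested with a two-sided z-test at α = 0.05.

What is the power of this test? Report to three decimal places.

Power ≈ 0.773

Noncentrality parameter: δ = d / √(1/n₁ + 1/n₂) = 0.48 / √(1/91 + 1/49) = 2.7089
Critical value for a two-sided test at α = 0.05: z_{α/2} = 1.960.
Power = Φ(δ − 1.960) + Φ(−δ − 1.960) = Φ(0.749) + Φ(-4.669) = 0.7731 + 0.0000 = 0.7731.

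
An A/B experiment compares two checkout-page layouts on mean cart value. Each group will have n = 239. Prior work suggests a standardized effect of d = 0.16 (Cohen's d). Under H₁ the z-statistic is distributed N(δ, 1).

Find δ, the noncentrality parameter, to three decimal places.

The noncentrality parameter scales effect size by the design's sample-size factor: δ = d·√(n/2) = 0.16 × √(239/2) = 1.7491

δ ≈ 1.749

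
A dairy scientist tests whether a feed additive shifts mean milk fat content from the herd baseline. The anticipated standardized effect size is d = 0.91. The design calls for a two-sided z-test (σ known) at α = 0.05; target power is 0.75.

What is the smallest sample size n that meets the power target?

n = 9

For power 0.75 need Φ(δ − z_{0.025}) = 0.75, so δ = z_{0.025} + z_{0.25} = 1.960 + 0.674 = 2.634.
(Ignoring the negligible lower-tail rejection probability gives the usual closed-form inversion.)
δ = d·√n ⇒ n = (δ/d)² = (2.634 / 0.91)² = 8.38.
Round up to the next whole unit.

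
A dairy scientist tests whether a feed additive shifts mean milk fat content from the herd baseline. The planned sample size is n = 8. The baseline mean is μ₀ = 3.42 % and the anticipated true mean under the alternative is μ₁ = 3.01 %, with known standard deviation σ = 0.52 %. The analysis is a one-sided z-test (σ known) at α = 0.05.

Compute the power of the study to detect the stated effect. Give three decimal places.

Power ≈ 0.721

Standardized effect: d = |μ₁ − μ₀| / σ = |3.01 − 3.42| / 0.52 = 0.7885
Noncentrality parameter: δ = d·√n = 0.7885 × √8 = 2.2301
One-sided α = 0.05 → critical value z_{0.05} = 1.645.
Power = Φ(δ − 1.645) = Φ(0.585) = 0.7208.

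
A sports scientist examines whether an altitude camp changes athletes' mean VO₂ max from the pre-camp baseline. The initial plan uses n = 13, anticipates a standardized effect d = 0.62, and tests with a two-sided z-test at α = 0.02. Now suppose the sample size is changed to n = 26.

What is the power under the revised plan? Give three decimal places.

Power ≈ 0.798

With n = 26: δ = d·√n = 0.62 × √26 = 3.1614. Critical value z_{0.01} = 2.326.
Revised power = Φ(δ − 2.326) + Φ(−δ − 2.326) = Φ(0.835) + Φ(-5.488) = 0.7982 + 0.0000 = 0.7982.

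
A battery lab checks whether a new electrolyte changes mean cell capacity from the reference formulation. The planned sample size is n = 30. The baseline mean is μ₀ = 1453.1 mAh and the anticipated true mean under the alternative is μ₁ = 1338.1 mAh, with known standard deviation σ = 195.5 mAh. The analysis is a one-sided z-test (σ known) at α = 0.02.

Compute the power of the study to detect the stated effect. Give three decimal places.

Standardized effect: d = |μ₁ − μ₀| / σ = |1338.1 − 1453.1| / 195.5 = 0.5882
Noncentrality parameter: λ = d·√n = 0.5882 × √30 = 3.2219
Critical value for a one-sided test at α = 0.02: z_α = 2.054.
Power = P(Z > 2.054 − λ) = Φ(1.168) = 0.8786.

Power ≈ 0.879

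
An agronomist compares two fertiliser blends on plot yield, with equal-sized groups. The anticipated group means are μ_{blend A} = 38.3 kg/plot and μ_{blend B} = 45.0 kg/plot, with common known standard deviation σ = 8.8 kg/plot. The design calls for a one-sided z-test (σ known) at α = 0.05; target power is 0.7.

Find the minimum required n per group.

n = 17 per group

Standardized effect: d = |μ_{blend A} − μ_{blend B}| / σ = |38.3 − 45.0| / 8.8 = 0.7614
Set Φ(δ − 1.645) = 0.7; then δ − 1.645 = Φ⁻¹(0.7) = 0.524, giving δ = 2.169.
δ = d·√(n/2) ⇒ n = 2(δ/d)² = 2 × (2.169 / 0.7614)² = 16.24.
Rounding up, n = 17 per group.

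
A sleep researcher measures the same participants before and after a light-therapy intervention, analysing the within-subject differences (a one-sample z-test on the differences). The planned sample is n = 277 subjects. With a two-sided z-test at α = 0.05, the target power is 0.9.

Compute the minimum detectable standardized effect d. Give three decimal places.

Required noncentrality: δ = z_{0.025} + z_{0.10} = 1.960 + 1.282 = 3.242.
(Lower-tail contribution to power is negligible for δ > 0.)
δ = d·√n ⇒ d = δ/√n = 3.242/√277 = 0.1948.

d ≈ 0.195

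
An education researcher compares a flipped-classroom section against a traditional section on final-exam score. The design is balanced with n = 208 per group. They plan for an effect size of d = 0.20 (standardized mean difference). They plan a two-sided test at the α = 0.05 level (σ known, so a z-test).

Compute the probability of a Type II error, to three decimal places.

Noncentrality parameter: δ = d·√(n/2) = 0.20 × √(208/2) = 2.0396
Two-sided α = 0.05 → critical value z_{0.025} = 1.960.
Power = Φ(δ − 1.960) + Φ(−δ − 1.960) = Φ(0.080) + Φ(-4.000) = 0.5317 + 0.0000 = 0.5318.
Type II error: β = 1 − power = 1 − 0.5318 = 0.4682.

β ≈ 0.468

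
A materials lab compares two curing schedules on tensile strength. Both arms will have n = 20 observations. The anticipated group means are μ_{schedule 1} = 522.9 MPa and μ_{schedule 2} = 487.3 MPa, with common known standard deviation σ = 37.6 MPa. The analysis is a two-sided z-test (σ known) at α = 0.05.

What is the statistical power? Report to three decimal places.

Power ≈ 0.849

Standardized effect: d = |μ_{schedule 1} − μ_{schedule 2}| / σ = |522.9 − 487.3| / 37.6 = 0.9468
Noncentrality parameter: δ = d·√(n/2) = 0.9468 × √(20/2) = 2.9941
Critical value for a two-sided test at α = 0.05: z_{α/2} = 1.960.
Power = Φ(δ − 1.960) + Φ(−δ − 1.960) = Φ(1.034) + Φ(-4.954) = 0.8495 + 0.0000 = 0.8495.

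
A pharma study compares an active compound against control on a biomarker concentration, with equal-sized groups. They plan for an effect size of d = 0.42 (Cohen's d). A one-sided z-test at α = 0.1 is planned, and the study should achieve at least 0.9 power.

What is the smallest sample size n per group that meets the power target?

n = 75 per group

Set Φ(δ − 1.282) = 0.9; then δ − 1.282 = Φ⁻¹(0.9) = 1.282, giving δ = 2.563.
δ = d·√(n/2) ⇒ n = 2(δ/d)² = 2 × (2.563 / 0.42)² = 74.48.
Round up to the next whole unit.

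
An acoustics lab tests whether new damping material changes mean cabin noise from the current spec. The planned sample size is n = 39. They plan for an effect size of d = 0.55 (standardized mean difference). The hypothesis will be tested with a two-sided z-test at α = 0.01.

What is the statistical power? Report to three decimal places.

Power ≈ 0.805

Noncentrality parameter: δ = d·√n = 0.55 × √39 = 3.4347
Two-sided α = 0.01 → critical value z_{0.005} = 2.576.
Power = Φ(δ − 2.576) + Φ(−δ − 2.576) = Φ(0.859) + Φ(-6.011) = 0.8048 + 0.0000 = 0.8048.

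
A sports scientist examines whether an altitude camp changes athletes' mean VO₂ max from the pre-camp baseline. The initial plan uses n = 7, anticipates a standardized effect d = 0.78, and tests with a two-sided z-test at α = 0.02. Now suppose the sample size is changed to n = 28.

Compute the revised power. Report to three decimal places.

With n = 28: δ = d·√n = 0.78 × √28 = 4.1274. Critical value z_{0.01} = 2.326.
Revised power = Φ(δ − 2.326) + Φ(−δ − 2.326) = Φ(1.801) + Φ(-6.454) = 0.9642 + 0.0000 = 0.9642.

Power ≈ 0.964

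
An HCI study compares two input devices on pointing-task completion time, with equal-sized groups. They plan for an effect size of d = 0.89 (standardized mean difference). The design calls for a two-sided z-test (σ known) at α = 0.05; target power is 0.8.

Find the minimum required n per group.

n = 20 per group

For power 0.8 need Φ(δ − z_{0.025}) = 0.8, so δ = z_{0.025} + z_{0.20} = 1.960 + 0.842 = 2.802.
(For δ > 0 the lower-tail rejection region contributes negligibly to power, so the one-term inversion is standard.)
δ = d·√(n/2) ⇒ n = 2(δ/d)² = 2 × (2.802 / 0.89)² = 19.82.
Rounding up, n = 20 per group.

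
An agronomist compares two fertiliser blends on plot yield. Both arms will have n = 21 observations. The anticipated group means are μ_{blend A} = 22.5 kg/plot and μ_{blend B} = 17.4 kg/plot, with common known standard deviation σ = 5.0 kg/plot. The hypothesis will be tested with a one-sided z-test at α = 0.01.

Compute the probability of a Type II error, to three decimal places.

Standardized effect: d = |μ_{blend A} − μ_{blend B}| / σ = |22.5 − 17.4| / 5.0 = 1.0200
Noncentrality parameter: λ = d·√(n/2) = 1.0200 × √(21/2) = 3.3052
Critical value for a one-sided test at α = 0.01: z_α = 2.326.
Power = Φ(λ − 2.326) = Φ(0.979) = 0.8362.
Type II error: β = 1 − power = 1 − 0.8362 = 0.1638.

β ≈ 0.164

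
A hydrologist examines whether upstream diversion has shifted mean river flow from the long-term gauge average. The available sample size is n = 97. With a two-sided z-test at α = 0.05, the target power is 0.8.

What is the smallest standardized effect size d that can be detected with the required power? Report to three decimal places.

Required noncentrality: δ = z_{0.025} + z_{0.20} = 1.960 + 0.842 = 2.802.
(The second rejection-region term Φ(−δ − z_{α/2}) is negligible and dropped.)
δ = d·√n ⇒ d = δ/√n = 2.802/√97 = 0.2845.

d ≈ 0.284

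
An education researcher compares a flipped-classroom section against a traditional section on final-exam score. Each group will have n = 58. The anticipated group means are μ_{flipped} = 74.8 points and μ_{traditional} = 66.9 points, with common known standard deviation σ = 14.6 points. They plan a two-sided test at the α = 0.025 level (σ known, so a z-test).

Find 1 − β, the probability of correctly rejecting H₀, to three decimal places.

Standardized effect: d = |μ_{flipped} − μ_{traditional}| / σ = |74.8 − 66.9| / 14.6 = 0.5411
Noncentrality parameter: δ = d·√(n/2) = 0.5411 × √(58/2) = 2.9139
Critical value for a two-sided test at α = 0.025: z_{α/2} = 2.241.
Power = Φ(δ − 2.241) + Φ(−δ − 2.241) = Φ(0.672) + Φ(-5.155) = 0.7494 + 0.0000 = 0.7494.

Power ≈ 0.749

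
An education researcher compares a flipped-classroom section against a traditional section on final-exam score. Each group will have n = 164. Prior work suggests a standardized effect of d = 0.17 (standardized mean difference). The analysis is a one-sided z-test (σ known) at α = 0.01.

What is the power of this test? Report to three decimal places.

Power ≈ 0.216

Noncentrality parameter: δ = d·√(n/2) = 0.17 × √(164/2) = 1.5394
One-sided α = 0.01 → critical value z_{0.01} = 2.326.
Power = Φ(δ − 2.326) = Φ(-0.787) = 0.2157.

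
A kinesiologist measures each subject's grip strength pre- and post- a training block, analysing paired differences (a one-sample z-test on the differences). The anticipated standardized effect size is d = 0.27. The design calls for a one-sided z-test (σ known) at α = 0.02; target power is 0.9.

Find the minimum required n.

For power 0.9 need Φ(δ − z_{0.02}) = 0.9, so δ = z_{0.02} + z_{0.10} = 2.054 + 1.282 = 3.335.
δ = d·√n ⇒ n = (δ/d)² = (3.335 / 0.27)² = 152.60.
Round up to the next whole unit.

n = 153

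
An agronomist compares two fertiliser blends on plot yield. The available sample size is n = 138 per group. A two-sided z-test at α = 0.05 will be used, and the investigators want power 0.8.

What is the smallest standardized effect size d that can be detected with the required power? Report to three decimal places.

d ≈ 0.337

Required noncentrality: δ = z_{0.025} + z_{0.20} = 1.960 + 0.842 = 2.802.
(The second rejection-region term Φ(−δ − z_{α/2}) is negligible and dropped.)
δ = d·√(n/2) ⇒ d = δ/√(n/2) = 2.802/√(138/2) = 0.3373.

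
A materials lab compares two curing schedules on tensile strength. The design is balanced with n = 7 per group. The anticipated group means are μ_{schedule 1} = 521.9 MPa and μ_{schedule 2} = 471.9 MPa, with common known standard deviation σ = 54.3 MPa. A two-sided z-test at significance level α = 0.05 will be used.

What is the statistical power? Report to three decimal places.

Standardized effect: d = |μ_{schedule 1} − μ_{schedule 2}| / σ = |521.9 − 471.9| / 54.3 = 0.9208
Noncentrality parameter: δ = d·√(n/2) = 0.9208 × √(7/2) = 1.7227
Two-sided α = 0.05 → critical value z_{0.025} = 1.960.
Power = Φ(δ − 1.960) + Φ(−δ − 1.960) = Φ(-0.237) + Φ(-3.683) = 0.4062 + 0.0001 = 0.4063.

Power ≈ 0.406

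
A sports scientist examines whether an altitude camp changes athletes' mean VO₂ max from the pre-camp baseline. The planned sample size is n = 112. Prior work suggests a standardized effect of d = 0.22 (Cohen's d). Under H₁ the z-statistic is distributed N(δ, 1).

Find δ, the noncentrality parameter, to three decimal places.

δ = d·√n = 0.22 × √112 = 2.3283

δ ≈ 2.328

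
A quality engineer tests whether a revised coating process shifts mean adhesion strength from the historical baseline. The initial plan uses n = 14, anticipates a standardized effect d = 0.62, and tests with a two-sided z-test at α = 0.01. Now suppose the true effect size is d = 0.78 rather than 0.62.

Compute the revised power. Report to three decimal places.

Power ≈ 0.634

With d = 0.78: δ = d·√n = 0.78 × √14 = 2.9185. Critical value z_{0.005} = 2.576.
Revised power = Φ(δ − 2.576) + Φ(−δ − 2.576) = Φ(0.343) + Φ(-5.494) = 0.6341 + 0.0000 = 0.6341.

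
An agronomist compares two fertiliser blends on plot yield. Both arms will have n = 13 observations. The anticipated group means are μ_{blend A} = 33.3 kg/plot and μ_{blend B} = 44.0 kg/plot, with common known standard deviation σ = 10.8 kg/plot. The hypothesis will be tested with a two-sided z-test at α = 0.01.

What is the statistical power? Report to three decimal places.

Standardized effect: d = |μ_{blend A} − μ_{blend B}| / σ = |33.3 − 44.0| / 10.8 = 0.9907
Noncentrality parameter: δ = d·√(n/2) = 0.9907 × √(13/2) = 2.5259
Two-sided α = 0.01 → critical value z_{0.005} = 2.576.
Power = Φ(δ − 2.576) + Φ(−δ − 2.576) = Φ(-0.050) + Φ(-5.102) = 0.4801 + 0.0000 = 0.4801.

Power ≈ 0.480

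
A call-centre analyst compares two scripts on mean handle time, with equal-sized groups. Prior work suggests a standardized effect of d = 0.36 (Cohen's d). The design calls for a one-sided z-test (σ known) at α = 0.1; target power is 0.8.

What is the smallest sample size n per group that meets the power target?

n = 70 per group

For power 0.8 need Φ(δ − z_{0.1}) = 0.8, so δ = z_{0.1} + z_{0.20} = 1.282 + 0.842 = 2.123.
δ = d·√(n/2) ⇒ n = 2(δ/d)² = 2 × (2.123 / 0.36)² = 69.57.
Round up to the next whole unit.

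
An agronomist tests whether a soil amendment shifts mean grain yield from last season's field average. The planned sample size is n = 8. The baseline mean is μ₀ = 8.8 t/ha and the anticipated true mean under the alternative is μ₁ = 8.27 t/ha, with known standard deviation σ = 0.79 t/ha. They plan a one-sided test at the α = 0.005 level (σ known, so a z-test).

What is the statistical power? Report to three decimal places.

Power ≈ 0.249

Standardized effect: d = |μ₁ − μ₀| / σ = |8.27 − 8.8| / 0.79 = 0.6709
Noncentrality parameter: δ = d·√n = 0.6709 × √8 = 1.8976
Critical value for a one-sided test at α = 0.005: z_α = 2.576.
Power = P(Z > 2.576 − δ) = Φ(-0.678) = 0.2488.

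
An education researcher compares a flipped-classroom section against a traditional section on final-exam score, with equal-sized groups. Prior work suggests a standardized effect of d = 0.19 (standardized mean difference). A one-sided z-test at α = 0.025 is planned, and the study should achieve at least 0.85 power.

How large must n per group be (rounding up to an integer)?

Set Φ(δ − 1.960) = 0.85; then δ − 1.960 = Φ⁻¹(0.85) = 1.036, giving δ = 2.996.
δ = d·√(n/2) ⇒ n = 2(δ/d)² = 2 × (2.996 / 0.19)² = 497.42.
Round up to the next whole unit.

n = 498 per group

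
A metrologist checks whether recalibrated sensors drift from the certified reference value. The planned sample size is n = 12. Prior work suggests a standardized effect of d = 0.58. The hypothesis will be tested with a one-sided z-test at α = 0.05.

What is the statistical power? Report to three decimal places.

Noncentrality parameter: δ = d·√n = 0.58 × √12 = 2.0092
One-sided α = 0.05 → critical value z_{0.05} = 1.645.
Power = Φ(δ − 1.645) = Φ(0.364) = 0.6422.

Power ≈ 0.642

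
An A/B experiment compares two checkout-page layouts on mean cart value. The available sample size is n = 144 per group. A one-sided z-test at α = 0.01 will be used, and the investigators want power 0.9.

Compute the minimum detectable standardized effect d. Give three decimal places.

d ≈ 0.425

Need Φ(δ − 2.326) = 0.9, so δ = 2.326 + 1.282 = 3.608.
δ = d·√(n/2) ⇒ d = δ/√(n/2) = 3.608/√(144/2) = 0.4252.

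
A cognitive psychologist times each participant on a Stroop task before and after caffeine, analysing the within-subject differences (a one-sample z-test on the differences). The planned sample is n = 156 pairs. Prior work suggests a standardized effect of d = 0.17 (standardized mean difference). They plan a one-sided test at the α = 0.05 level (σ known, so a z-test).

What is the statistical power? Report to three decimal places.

Noncentrality parameter: δ = d·√n = 0.17 × √156 = 2.1233
One-sided α = 0.05 → critical value z_{0.05} = 1.645.
Power = Φ(δ − 1.645) = Φ(0.478) = 0.6838.

Power ≈ 0.684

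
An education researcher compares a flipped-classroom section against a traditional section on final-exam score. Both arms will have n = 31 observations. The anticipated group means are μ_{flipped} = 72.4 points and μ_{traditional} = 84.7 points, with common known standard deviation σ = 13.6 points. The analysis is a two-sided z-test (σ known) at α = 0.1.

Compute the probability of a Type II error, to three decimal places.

β ≈ 0.028

Standardized effect: d = |μ_{flipped} − μ_{traditional}| / σ = |72.4 − 84.7| / 13.6 = 0.9044
Noncentrality parameter: δ = d·√(n/2) = 0.9044 × √(31/2) = 3.5607
Critical value for a two-sided test at α = 0.1: z_{α/2} = 1.645.
Power = Φ(δ − 1.645) + Φ(−δ − 1.645) = Φ(1.916) + Φ(-5.206) = 0.9723 + 0.0000 = 0.9723.
Type II error: β = 1 − power = 1 − 0.9723 = 0.0277.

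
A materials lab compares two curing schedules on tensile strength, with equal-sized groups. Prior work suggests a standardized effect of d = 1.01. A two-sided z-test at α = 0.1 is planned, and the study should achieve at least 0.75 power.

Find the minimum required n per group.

n = 11 per group

Set Φ(δ − 1.645) = 0.75; then δ − 1.645 = Φ⁻¹(0.75) = 0.674, giving δ = 2.319.
(The Φ(−δ − z_{α/2}) term is vanishingly small for δ > 0 and is dropped in the standard sample-size formula.)
δ = d·√(n/2) ⇒ n = 2(δ/d)² = 2 × (2.319 / 1.01)² = 10.55.
Rounding up, n = 11 per group.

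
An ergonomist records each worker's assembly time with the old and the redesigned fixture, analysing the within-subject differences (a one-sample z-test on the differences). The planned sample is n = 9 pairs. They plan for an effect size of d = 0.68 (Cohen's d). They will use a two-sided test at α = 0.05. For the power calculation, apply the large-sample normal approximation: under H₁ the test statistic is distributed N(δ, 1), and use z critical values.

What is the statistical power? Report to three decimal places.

Power ≈ 0.532

Noncentrality parameter: δ = d·√n = 0.68 × √9 = 2.0400
Critical value for a two-sided test at α = 0.05: z_{α/2} = 1.960.
Power = Φ(δ − 1.960) + Φ(−δ − 1.960) = Φ(0.080) + Φ(-4.000) = 0.5319 + 0.0000 = 0.5319.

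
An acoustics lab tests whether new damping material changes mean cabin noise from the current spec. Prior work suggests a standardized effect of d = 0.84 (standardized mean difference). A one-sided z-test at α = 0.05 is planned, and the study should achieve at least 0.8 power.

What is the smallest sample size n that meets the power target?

For power 0.8 need Φ(δ − z_{0.05}) = 0.8, so δ = z_{0.05} + z_{0.20} = 1.645 + 0.842 = 2.486.
δ = d·√n ⇒ n = (δ/d)² = (2.486 / 0.84)² = 8.76.
Rounding up, n = 9.

n = 9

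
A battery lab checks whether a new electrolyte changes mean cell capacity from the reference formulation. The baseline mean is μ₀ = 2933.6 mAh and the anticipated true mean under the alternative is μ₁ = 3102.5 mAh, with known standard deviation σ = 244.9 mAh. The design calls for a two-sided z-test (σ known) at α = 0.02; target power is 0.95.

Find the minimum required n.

Standardized effect: d = |μ₁ − μ₀| / σ = |3102.5 − 2933.6| / 244.9 = 0.6897
For power 0.95 need Φ(δ − z_{0.01}) = 0.95, so δ = z_{0.01} + z_{0.05} = 2.326 + 1.645 = 3.971.
(For δ > 0 the lower-tail rejection region contributes negligibly to power, so the one-term inversion is standard.)
δ = d·√n ⇒ n = (δ/d)² = (3.971 / 0.6897)² = 33.16.
Rounding up, n = 34.

n = 34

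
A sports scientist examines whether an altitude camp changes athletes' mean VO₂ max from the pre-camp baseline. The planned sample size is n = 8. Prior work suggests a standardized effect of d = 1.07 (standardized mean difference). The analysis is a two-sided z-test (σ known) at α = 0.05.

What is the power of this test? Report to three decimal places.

Power ≈ 0.857

Noncentrality parameter: δ = d·√n = 1.07 × √8 = 3.0264
Critical value for a two-sided test at α = 0.05: z_{α/2} = 1.960.
Power = Φ(δ − 1.960) + Φ(−δ − 1.960) = Φ(1.066) + Φ(-4.986) = 0.8569 + 0.0000 = 0.8569.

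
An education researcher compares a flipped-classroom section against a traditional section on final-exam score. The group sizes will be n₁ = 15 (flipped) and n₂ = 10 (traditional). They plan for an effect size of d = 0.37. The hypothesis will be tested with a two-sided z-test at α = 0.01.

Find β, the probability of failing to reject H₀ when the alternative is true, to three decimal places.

Noncentrality parameter: λ = d / √(1/n₁ + 1/n₂) = 0.37 / √(1/15 + 1/10) = 0.9063
Critical value for a two-sided test at α = 0.01: z_{α/2} = 2.576.
Power = Φ(λ − 2.576) + Φ(−λ − 2.576) = Φ(-1.670) + Φ(-3.482) = 0.0475 + 0.0002 = 0.0478.
Type II error: β = 1 − power = 1 − 0.0478 = 0.9522.

β ≈ 0.952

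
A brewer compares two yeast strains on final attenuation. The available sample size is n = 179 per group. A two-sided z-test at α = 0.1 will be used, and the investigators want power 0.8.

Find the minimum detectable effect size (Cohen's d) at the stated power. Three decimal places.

d ≈ 0.263

Need Φ(δ − 1.645) = 0.8, so δ = 1.645 + 0.842 = 2.486.
(The second rejection-region term Φ(−δ − z_{α/2}) is negligible and dropped.)
δ = d·√(n/2) ⇒ d = δ/√(n/2) = 2.486/√(179/2) = 0.2628.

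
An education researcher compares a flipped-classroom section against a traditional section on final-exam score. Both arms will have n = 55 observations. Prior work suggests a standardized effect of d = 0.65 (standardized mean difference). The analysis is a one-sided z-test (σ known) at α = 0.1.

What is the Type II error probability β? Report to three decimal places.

Noncentrality parameter: δ = d·√(n/2) = 0.65 × √(55/2) = 3.4086
Critical value for a one-sided test at α = 0.1: z_α = 1.282.
Power = P(Z > 1.282 − δ) = Φ(2.127) = 0.9833.
Type II error: β = 1 − power = 1 − 0.9833 = 0.0167.

β ≈ 0.017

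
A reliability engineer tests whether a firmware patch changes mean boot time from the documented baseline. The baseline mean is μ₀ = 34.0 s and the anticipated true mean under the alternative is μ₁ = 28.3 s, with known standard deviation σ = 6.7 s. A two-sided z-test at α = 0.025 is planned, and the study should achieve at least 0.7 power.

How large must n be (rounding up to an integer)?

n = 11

Standardized effect: d = |μ₁ − μ₀| / σ = |28.3 − 34.0| / 6.7 = 0.8507
Set Φ(δ − 2.241) = 0.7; then δ − 2.241 = Φ⁻¹(0.7) = 0.524, giving δ = 2.766.
(The Φ(−δ − z_{α/2}) term is vanishingly small for δ > 0 and is dropped in the standard sample-size formula.)
δ = d·√n ⇒ n = (δ/d)² = (2.766 / 0.8507)² = 10.57.
Rounding up, n = 11.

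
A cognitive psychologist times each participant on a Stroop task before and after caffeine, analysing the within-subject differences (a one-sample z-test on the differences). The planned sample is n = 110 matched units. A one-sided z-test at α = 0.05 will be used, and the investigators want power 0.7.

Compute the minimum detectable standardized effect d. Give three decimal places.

Required noncentrality: δ = z_{0.05} + z_{0.30} = 1.645 + 0.524 = 2.169.
δ = d·√n ⇒ d = δ/√n = 2.169/√110 = 0.2068.

d ≈ 0.207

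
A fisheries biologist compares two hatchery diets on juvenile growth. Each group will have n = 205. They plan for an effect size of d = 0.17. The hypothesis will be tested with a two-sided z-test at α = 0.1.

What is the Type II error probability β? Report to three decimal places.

Noncentrality parameter: δ = d·√(n/2) = 0.17 × √(205/2) = 1.7211
Critical value for a two-sided test at α = 0.1: z_{α/2} = 1.645.
Power = Φ(δ − 1.645) + Φ(−δ − 1.645) = Φ(0.076) + Φ(-3.366) = 0.5304 + 0.0004 = 0.5308.
Type II error: β = 1 − power = 1 − 0.5308 = 0.4692.

β ≈ 0.469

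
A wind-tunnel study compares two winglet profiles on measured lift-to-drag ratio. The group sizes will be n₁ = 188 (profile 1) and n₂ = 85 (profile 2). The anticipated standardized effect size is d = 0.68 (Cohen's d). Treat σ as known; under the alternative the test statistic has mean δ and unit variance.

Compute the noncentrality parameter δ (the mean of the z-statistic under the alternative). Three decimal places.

δ ≈ 5.203

δ = d / √(1/n₁ + 1/n₂) = 0.68 / √(1/188 + 1/85) = 5.2025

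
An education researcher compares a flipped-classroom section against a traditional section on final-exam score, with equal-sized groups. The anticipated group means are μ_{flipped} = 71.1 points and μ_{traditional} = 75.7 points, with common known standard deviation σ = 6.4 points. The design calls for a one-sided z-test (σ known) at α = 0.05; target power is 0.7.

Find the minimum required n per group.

Standardized effect: d = |μ_{flipped} − μ_{traditional}| / σ = |71.1 − 75.7| / 6.4 = 0.7187
Set Φ(δ − 1.645) = 0.7; then δ − 1.645 = Φ⁻¹(0.7) = 0.524, giving δ = 2.169.
δ = d·√(n/2) ⇒ n = 2(δ/d)² = 2 × (2.169 / 0.7187)² = 18.22.
Round up to the next whole unit.

n = 19 per group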